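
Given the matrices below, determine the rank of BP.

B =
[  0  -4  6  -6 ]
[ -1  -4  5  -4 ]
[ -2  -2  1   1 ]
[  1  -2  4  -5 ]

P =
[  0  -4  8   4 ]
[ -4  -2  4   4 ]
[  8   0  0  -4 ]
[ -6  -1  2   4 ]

2

First compute BP:
[[100,  14, -28, -64],
 [ 80,  16, -32, -56],
 [ 10,  11, -22, -16],
 [ 70,   5, -10, -40]]
Now row reduce the product.
R2 ← R2 − (4/5)·R1: [0, 24/5, -48/5, -24/5]
R3 ← R3 − (1/10)·R1: [0, 48/5, -96/5, -48/5]
R4 ← R4 − (7/10)·R1: [0, -24/5, 48/5, 24/5]
R3 ← R3 − (2)·R2: [0, 0, 0, 0]
R4 ← R4 + R2: [0, 0, 0, 0]
2 nonzero rows, so rank(BP) = 2.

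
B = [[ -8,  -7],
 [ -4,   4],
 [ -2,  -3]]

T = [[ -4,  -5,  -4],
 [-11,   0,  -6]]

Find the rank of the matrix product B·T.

First compute BT:
[[109,  40,  74],
 [-28,  20,  -8],
 [ 41,  10,  26]]
Now row reduce the product.
R2 ← R2 + (28/109)·R1: [0, 3300/109, 1200/109]
R3 ← R3 − (41/109)·R1: [0, -550/109, -200/109]
R3 ← R3 + (1/6)·R2: [0, 0, 0]
2 nonzero rows, so rank(BT) = 2.

2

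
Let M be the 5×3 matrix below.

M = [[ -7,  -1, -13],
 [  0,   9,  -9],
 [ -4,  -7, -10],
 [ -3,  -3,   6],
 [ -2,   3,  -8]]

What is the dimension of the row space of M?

Row reduce to echelon form.
R3 ← R3 − (4/7)·R1: [0, -45/7, -18/7]
R4 ← R4 − (3/7)·R1: [0, -18/7, 81/7]
R5 ← R5 − (2/7)·R1: [0, 23/7, -30/7]
R3 ← R3 + (5/7)·R2: [0, 0, -9]
R4 ← R4 + (2/7)·R2: [0, 0, 9]
R5 ← R5 − (23/63)·R2: [0, 0, -1]
R4 ← R4 + R3: [0, 0, 0]
R5 ← R5 − (1/9)·R3: [0, 0, 0]
Echelon form has 3 nonzero rows, so rank(M) = 3.
The row space has dimension equal to the rank: 3.

3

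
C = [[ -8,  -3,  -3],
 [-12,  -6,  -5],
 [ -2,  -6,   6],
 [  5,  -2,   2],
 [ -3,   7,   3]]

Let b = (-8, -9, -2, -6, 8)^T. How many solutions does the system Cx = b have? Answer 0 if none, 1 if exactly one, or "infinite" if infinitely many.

0

Row reduce the augmented matrix [C | b].
R2 ← R2 − (3/2)·R1: [0, -3/2, -1/2, 3]
R3 ← R3 − (1/4)·R1: [0, -21/4, 27/4, 0]
R4 ← R4 + (5/8)·R1: [0, -31/8, 1/8, -11]
R5 ← R5 − (3/8)·R1: [0, 65/8, 33/8, 11]
R3 ← R3 − (7/2)·R2: [0, 0, 17/2, -21/2]
R4 ← R4 − (31/12)·R2: [0, 0, 17/12, -75/4]
R5 ← R5 + (65/12)·R2: [0, 0, 17/12, 109/4]
R4 ← R4 − (1/6)·R3: [0, 0, 0, -17]
R5 ← R5 − (1/6)·R3: [0, 0, 0, 29]
R5 ← R5 + (29/17)·R4: [0, 0, 0, 0]
The echelon form has 4 nonzero rows; the last pivot sits in the augmented column, so rank(C) = 3 but rank([C|b]) = 4.
Since the ranks differ, the system is inconsistent.
It has no solutions.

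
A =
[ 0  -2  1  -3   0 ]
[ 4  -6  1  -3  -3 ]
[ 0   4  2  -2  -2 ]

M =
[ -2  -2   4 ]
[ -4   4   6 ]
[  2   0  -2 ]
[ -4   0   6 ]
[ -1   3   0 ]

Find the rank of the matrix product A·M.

First compute AM:
[[ 22,  -8, -32],
 [ 33, -41, -40],
 [ -2,  10,   8]]
Now row reduce the product.
R2 ← R2 − (3/2)·R1: [0, -29, 8]
R3 ← R3 + (1/11)·R1: [0, 102/11, 56/11]
R3 ← R3 + (102/319)·R2: [0, 0, 2440/319]
3 nonzero rows, so rank(AM) = 3.

3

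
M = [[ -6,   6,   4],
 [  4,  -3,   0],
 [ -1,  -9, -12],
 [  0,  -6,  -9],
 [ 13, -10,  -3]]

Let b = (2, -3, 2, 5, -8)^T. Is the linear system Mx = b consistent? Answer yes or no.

Row reduce the augmented matrix [M | b].
R2 ← R2 + (2/3)·R1: [0, 1, 8/3, -5/3]
R3 ← R3 − (1/6)·R1: [0, -10, -38/3, 5/3]
R5 ← R5 + (13/6)·R1: [0, 3, 17/3, -11/3]
R3 ← R3 + (10)·R2: [0, 0, 14, -15]
R4 ← R4 + (6)·R2: [0, 0, 7, -5]
R5 ← R5 − (3)·R2: [0, 0, -7/3, 4/3]
R4 ← R4 − (1/2)·R3: [0, 0, 0, 5/2]
R5 ← R5 + (1/6)·R3: [0, 0, 0, -7/6]
R5 ← R5 + (7/15)·R4: [0, 0, 0, 0]
The echelon form has 4 nonzero rows; the last pivot sits in the augmented column, so rank(M) = 3 but rank([M|b]) = 4.
Since the ranks differ, the system is inconsistent.

no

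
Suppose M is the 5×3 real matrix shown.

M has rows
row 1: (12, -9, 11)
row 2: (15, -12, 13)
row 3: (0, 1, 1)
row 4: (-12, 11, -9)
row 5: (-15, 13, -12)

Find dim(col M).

2

Row reduce to echelon form.
R2 ← R2 − (5/4)·R1: [0, -3/4, -3/4]
R4 ← R4 + R1: [0, 2, 2]
R5 ← R5 + (5/4)·R1: [0, 7/4, 7/4]
R3 ← R3 + (4/3)·R2: [0, 0, 0]
R4 ← R4 + (8/3)·R2: [0, 0, 0]
R5 ← R5 + (7/3)·R2: [0, 0, 0]
Echelon form has 2 nonzero rows, so rank(M) = 2.
The column space has dimension equal to the rank: 2.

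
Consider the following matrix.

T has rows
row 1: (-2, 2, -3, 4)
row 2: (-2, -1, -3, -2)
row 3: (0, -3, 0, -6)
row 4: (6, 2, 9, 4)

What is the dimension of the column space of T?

Row reduce to echelon form.
R2 ← R2 − R1: [0, -3, 0, -6]
R4 ← R4 + (3)·R1: [0, 8, 0, 16]
R3 ← R3 − R2: [0, 0, 0, 0]
R4 ← R4 + (8/3)·R2: [0, 0, 0, 0]
Echelon form has 2 nonzero rows, so rank(T) = 2.
The column space has dimension equal to the rank: 2.

2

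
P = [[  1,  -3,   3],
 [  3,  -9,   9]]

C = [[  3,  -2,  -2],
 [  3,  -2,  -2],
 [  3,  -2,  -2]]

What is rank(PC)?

1

First compute PC:
[[  3,  -2,  -2],
 [  9,  -6,  -6]]
Now row reduce the product.
R2 ← R2 − (3)·R1: [0, 0, 0]
1 nonzero row, so rank(PC) = 1.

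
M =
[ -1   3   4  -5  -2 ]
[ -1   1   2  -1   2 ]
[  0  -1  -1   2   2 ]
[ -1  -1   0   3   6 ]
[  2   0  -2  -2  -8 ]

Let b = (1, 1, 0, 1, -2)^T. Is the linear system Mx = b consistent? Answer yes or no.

yes

Row reduce the augmented matrix [M | b].
R2 ← R2 − R1: [0, -2, -2, 4, 4, 0]
R4 ← R4 − R1: [0, -4, -4, 8, 8, 0]
R5 ← R5 + (2)·R1: [0, 6, 6, -12, -12, 0]
R3 ← R3 − (1/2)·R2: [0, 0, 0, 0, 0, 0]
R4 ← R4 − (2)·R2: [0, 0, 0, 0, 0, 0]
R5 ← R5 + (3)·R2: [0, 0, 0, 0, 0, 0]
The echelon form has 2 nonzero rows, and every pivot lies in the first 5 columns, so rank(M) = rank([M|b]) = 2.
The system is consistent.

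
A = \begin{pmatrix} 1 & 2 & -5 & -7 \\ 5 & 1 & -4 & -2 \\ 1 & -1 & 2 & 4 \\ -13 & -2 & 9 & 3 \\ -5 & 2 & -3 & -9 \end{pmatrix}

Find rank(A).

2

Row reduce to echelon form.
R2 ← R2 − (5)·R1: [0, -9, 21, 33]
R3 ← R3 − R1: [0, -3, 7, 11]
R4 ← R4 + (13)·R1: [0, 24, -56, -88]
R5 ← R5 + (5)·R1: [0, 12, -28, -44]
R3 ← R3 − (1/3)·R2: [0, 0, 0, 0]
R4 ← R4 + (8/3)·R2: [0, 0, 0, 0]
R5 ← R5 + (4/3)·R2: [0, 0, 0, 0]
Echelon form has 2 nonzero rows, so rank(A) = 2.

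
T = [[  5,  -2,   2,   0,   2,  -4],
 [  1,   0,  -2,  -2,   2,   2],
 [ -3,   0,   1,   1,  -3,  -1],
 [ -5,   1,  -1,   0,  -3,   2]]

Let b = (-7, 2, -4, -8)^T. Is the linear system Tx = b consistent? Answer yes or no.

no

Row reduce the augmented matrix [T | b].
R2 ← R2 − (1/5)·R1: [0, 2/5, -12/5, -2, 8/5, 14/5, 17/5]
R3 ← R3 + (3/5)·R1: [0, -6/5, 11/5, 1, -9/5, -17/5, -41/5]
R4 ← R4 + R1: [0, -1, 1, 0, -1, -2, -15]
R3 ← R3 + (3)·R2: [0, 0, -5, -5, 3, 5, 2]
R4 ← R4 + (5/2)·R2: [0, 0, -5, -5, 3, 5, -13/2]
R4 ← R4 − R3: [0, 0, 0, 0, 0, 0, -17/2]
The echelon form has 4 nonzero rows; the last pivot sits in the augmented column, so rank(T) = 3 but rank([T|b]) = 4.
Since the ranks differ, the system is inconsistent.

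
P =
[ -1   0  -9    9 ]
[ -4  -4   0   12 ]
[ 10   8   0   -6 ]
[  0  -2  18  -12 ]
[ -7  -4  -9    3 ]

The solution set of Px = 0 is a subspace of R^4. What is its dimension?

1

Row reduce to echelon form.
R2 ← R2 − (4)·R1: [0, -4, 36, -24]
R3 ← R3 + (10)·R1: [0, 8, -90, 84]
R5 ← R5 − (7)·R1: [0, -4, 54, -60]
R3 ← R3 + (2)·R2: [0, 0, -18, 36]
R4 ← R4 − (1/2)·R2: [0, 0, 0, 0]
R5 ← R5 − R2: [0, 0, 18, -36]
R5 ← R5 + R3: [0, 0, 0, 0]
3 nonzero rows, so rank(P) = 3.
P has 4 columns; by rank–nullity, nullity = 4 − 3 = 1.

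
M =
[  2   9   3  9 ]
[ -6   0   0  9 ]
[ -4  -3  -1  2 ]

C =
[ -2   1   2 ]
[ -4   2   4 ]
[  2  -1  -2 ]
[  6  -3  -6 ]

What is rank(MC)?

1

First compute MC:
[[ 20, -10, -20],
 [ 66, -33, -66],
 [ 30, -15, -30]]
Now row reduce the product.
R2 ← R2 − (33/10)·R1: [0, 0, 0]
R3 ← R3 − (3/2)·R1: [0, 0, 0]
1 nonzero row, so rank(MC) = 1.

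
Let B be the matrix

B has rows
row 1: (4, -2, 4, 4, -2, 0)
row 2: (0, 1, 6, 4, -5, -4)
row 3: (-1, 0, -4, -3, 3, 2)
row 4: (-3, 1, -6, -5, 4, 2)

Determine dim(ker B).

Row reduce to echelon form.
R3 ← R3 + (1/4)·R1: [0, -1/2, -3, -2, 5/2, 2]
R4 ← R4 + (3/4)·R1: [0, -1/2, -3, -2, 5/2, 2]
R3 ← R3 + (1/2)·R2: [0, 0, 0, 0, 0, 0]
R4 ← R4 + (1/2)·R2: [0, 0, 0, 0, 0, 0]
2 nonzero rows, so rank(B) = 2.
B has 6 columns; by rank–nullity, nullity = 6 − 2 = 4.

4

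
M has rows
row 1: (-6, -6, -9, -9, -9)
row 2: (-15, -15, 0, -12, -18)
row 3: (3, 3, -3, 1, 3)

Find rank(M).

2

Row reduce to echelon form.
R2 ← R2 − (5/2)·R1: [0, 0, 45/2, 21/2, 9/2]
R3 ← R3 + (1/2)·R1: [0, 0, -15/2, -7/2, -3/2]
R3 ← R3 + (1/3)·R2: [0, 0, 0, 0, 0]
Echelon form has 2 nonzero rows, so rank(M) = 2.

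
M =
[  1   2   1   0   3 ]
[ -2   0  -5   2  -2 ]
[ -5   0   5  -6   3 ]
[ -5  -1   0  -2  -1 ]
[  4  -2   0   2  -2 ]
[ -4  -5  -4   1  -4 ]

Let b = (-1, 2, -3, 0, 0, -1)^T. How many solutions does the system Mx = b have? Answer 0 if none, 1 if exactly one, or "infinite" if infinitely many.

1

Row reduce the augmented matrix [M | b].
R2 ← R2 + (2)·R1: [0, 4, -3, 2, 4, 0]
R3 ← R3 + (5)·R1: [0, 10, 10, -6, 18, -8]
R4 ← R4 + (5)·R1: [0, 9, 5, -2, 14, -5]
R5 ← R5 − (4)·R1: [0, -10, -4, 2, -14, 4]
R6 ← R6 + (4)·R1: [0, 3, 0, 1, 8, -5]
R3 ← R3 − (5/2)·R2: [0, 0, 35/2, -11, 8, -8]
R4 ← R4 − (9/4)·R2: [0, 0, 47/4, -13/2, 5, -5]
R5 ← R5 + (5/2)·R2: [0, 0, -23/2, 7, -4, 4]
R6 ← R6 − (3/4)·R2: [0, 0, 9/4, -1/2, 5, -5]
R4 ← R4 − (47/70)·R3: [0, 0, 0, 31/35, -13/35, 13/35]
R5 ← R5 + (23/35)·R3: [0, 0, 0, -8/35, 44/35, -44/35]
R6 ← R6 − (9/70)·R3: [0, 0, 0, 32/35, 139/35, -139/35]
R5 ← R5 + (8/31)·R4: [0, 0, 0, 0, 36/31, -36/31]
R6 ← R6 − (32/31)·R4: [0, 0, 0, 0, 135/31, -135/31]
R6 ← R6 − (15/4)·R5: [0, 0, 0, 0, 0, 0]
The echelon form has 5 nonzero rows, and every pivot lies in the first 5 columns, so rank(M) = rank([M|b]) = 5.
The system is consistent.
rank = 5 = number of unknowns, so the solution is unique.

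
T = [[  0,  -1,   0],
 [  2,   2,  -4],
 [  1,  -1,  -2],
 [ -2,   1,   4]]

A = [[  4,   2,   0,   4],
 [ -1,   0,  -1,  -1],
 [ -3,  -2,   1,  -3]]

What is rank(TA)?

First compute TA:
[[  1,   0,   1,   1],
 [ 18,  12,  -6,  18],
 [ 11,   6,  -1,  11],
 [-21, -12,   3, -21]]
Now row reduce the product.
R2 ← R2 − (18)·R1: [0, 12, -24, 0]
R3 ← R3 − (11)·R1: [0, 6, -12, 0]
R4 ← R4 + (21)·R1: [0, -12, 24, 0]
R3 ← R3 − (1/2)·R2: [0, 0, 0, 0]
R4 ← R4 + R2: [0, 0, 0, 0]
2 nonzero rows, so rank(TA) = 2.

2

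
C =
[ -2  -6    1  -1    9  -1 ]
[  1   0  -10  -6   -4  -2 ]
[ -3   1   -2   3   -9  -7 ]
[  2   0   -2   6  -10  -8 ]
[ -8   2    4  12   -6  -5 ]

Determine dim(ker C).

1

Row reduce to echelon form.
R2 ← R2 + (1/2)·R1: [0, -3, -19/2, -13/2, 1/2, -5/2]
R3 ← R3 − (3/2)·R1: [0, 10, -7/2, 9/2, -45/2, -11/2]
R4 ← R4 + R1: [0, -6, -1, 5, -1, -9]
R5 ← R5 − (4)·R1: [0, 26, 0, 16, -42, -1]
R3 ← R3 + (10/3)·R2: [0, 0, -211/6, -103/6, -125/6, -83/6]
R4 ← R4 − (2)·R2: [0, 0, 18, 18, -2, -4]
R5 ← R5 + (26/3)·R2: [0, 0, -247/3, -121/3, -113/3, -68/3]
R4 ← R4 + (108/211)·R3: [0, 0, 0, 1944/211, -2672/211, -2338/211]
R5 ← R5 − (494/211)·R3: [0, 0, 0, -30/211, 2344/211, 2051/211]
R5 ← R5 + (5/324)·R4: [0, 0, 0, 0, 884/81, 1547/162]
5 nonzero rows, so rank(C) = 5.
C has 6 columns; by rank–nullity, nullity = 6 − 5 = 1.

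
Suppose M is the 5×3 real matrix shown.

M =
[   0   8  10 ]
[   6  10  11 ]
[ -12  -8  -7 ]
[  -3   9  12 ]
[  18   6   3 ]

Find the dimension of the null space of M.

Row reduce to echelon form.
Swap R1 ↔ R2
R3 ← R3 + (2)·R1: [0, 12, 15]
R4 ← R4 + (1/2)·R1: [0, 14, 35/2]
R5 ← R5 − (3)·R1: [0, -24, -30]
R3 ← R3 − (3/2)·R2: [0, 0, 0]
R4 ← R4 − (7/4)·R2: [0, 0, 0]
R5 ← R5 + (3)·R2: [0, 0, 0]
2 nonzero rows, so rank(M) = 2.
M has 3 columns; by rank–nullity, nullity = 3 − 2 = 1.

1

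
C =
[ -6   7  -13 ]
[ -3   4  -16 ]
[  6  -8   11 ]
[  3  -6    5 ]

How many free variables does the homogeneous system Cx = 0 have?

0

Row reduce to echelon form.
R2 ← R2 − (1/2)·R1: [0, 1/2, -19/2]
R3 ← R3 + R1: [0, -1, -2]
R4 ← R4 + (1/2)·R1: [0, -5/2, -3/2]
R3 ← R3 + (2)·R2: [0, 0, -21]
R4 ← R4 + (5)·R2: [0, 0, -49]
R4 ← R4 − (7/3)·R3: [0, 0, 0]
3 nonzero rows, so rank(C) = 3.
C has 3 columns; by rank–nullity, nullity = 3 − 3 = 0.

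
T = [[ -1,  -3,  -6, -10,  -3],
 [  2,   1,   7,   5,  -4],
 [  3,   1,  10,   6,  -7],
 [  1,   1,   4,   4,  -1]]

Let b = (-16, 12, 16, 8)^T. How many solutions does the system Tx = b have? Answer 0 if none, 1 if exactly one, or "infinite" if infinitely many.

Row reduce the augmented matrix [T | b].
R2 ← R2 + (2)·R1: [0, -5, -5, -15, -10, -20]
R3 ← R3 + (3)·R1: [0, -8, -8, -24, -16, -32]
R4 ← R4 + R1: [0, -2, -2, -6, -4, -8]
R3 ← R3 − (8/5)·R2: [0, 0, 0, 0, 0, 0]
R4 ← R4 − (2/5)·R2: [0, 0, 0, 0, 0, 0]
The echelon form has 2 nonzero rows, and every pivot lies in the first 5 columns, so rank(T) = rank([T|b]) = 2.
The system is consistent.
rank = 2 < 5 unknowns, so there are infinitely many solutions.

infinite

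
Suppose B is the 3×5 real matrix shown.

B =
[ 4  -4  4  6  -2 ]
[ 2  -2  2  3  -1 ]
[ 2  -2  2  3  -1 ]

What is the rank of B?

1

Row reduce to echelon form.
R2 ← R2 − (1/2)·R1: [0, 0, 0, 0, 0]
R3 ← R3 − (1/2)·R1: [0, 0, 0, 0, 0]
Echelon form has 1 nonzero row, so rank(B) = 1.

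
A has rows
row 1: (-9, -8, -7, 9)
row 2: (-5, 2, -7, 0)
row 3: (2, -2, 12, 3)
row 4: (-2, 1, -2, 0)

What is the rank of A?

Row reduce to echelon form.
R2 ← R2 − (5/9)·R1: [0, 58/9, -28/9, -5]
R3 ← R3 + (2/9)·R1: [0, -34/9, 94/9, 5]
R4 ← R4 − (2/9)·R1: [0, 25/9, -4/9, -2]
R3 ← R3 + (17/29)·R2: [0, 0, 250/29, 60/29]
R4 ← R4 − (25/58)·R2: [0, 0, 26/29, 9/58]
R4 ← R4 − (13/125)·R3: [0, 0, 0, -3/50]
Echelon form has 4 nonzero rows, so rank(A) = 4.

4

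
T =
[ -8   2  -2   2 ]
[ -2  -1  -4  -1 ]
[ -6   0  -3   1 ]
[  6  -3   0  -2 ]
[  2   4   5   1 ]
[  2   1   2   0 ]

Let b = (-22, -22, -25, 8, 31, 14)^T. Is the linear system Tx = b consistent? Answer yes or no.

yes

Row reduce the augmented matrix [T | b].
R2 ← R2 − (1/4)·R1: [0, -3/2, -7/2, -3/2, -33/2]
R3 ← R3 − (3/4)·R1: [0, -3/2, -3/2, -1/2, -17/2]
R4 ← R4 + (3/4)·R1: [0, -3/2, -3/2, -1/2, -17/2]
R5 ← R5 + (1/4)·R1: [0, 9/2, 9/2, 3/2, 51/2]
R6 ← R6 + (1/4)·R1: [0, 3/2, 3/2, 1/2, 17/2]
R3 ← R3 − R2: [0, 0, 2, 1, 8]
R4 ← R4 − R2: [0, 0, 2, 1, 8]
R5 ← R5 + (3)·R2: [0, 0, -6, -3, -24]
R6 ← R6 + R2: [0, 0, -2, -1, -8]
R4 ← R4 − R3: [0, 0, 0, 0, 0]
R5 ← R5 + (3)·R3: [0, 0, 0, 0, 0]
R6 ← R6 + R3: [0, 0, 0, 0, 0]
The echelon form has 3 nonzero rows, and every pivot lies in the first 4 columns, so rank(T) = rank([T|b]) = 3.
The system is consistent.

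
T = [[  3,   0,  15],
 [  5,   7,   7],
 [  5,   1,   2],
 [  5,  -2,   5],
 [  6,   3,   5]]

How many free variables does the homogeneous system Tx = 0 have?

Row reduce to echelon form.
R2 ← R2 − (5/3)·R1: [0, 7, -18]
R3 ← R3 − (5/3)·R1: [0, 1, -23]
R4 ← R4 − (5/3)·R1: [0, -2, -20]
R5 ← R5 − (2)·R1: [0, 3, -25]
R3 ← R3 − (1/7)·R2: [0, 0, -143/7]
R4 ← R4 + (2/7)·R2: [0, 0, -176/7]
R5 ← R5 − (3/7)·R2: [0, 0, -121/7]
R4 ← R4 − (16/13)·R3: [0, 0, 0]
R5 ← R5 − (11/13)·R3: [0, 0, 0]
3 nonzero rows, so rank(T) = 3.
T has 3 columns; by rank–nullity, nullity = 3 − 3 = 0.

0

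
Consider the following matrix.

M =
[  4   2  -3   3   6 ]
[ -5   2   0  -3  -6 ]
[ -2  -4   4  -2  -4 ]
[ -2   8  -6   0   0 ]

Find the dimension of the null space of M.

3

Row reduce to echelon form.
R2 ← R2 + (5/4)·R1: [0, 9/2, -15/4, 3/4, 3/2]
R3 ← R3 + (1/2)·R1: [0, -3, 5/2, -1/2, -1]
R4 ← R4 + (1/2)·R1: [0, 9, -15/2, 3/2, 3]
R3 ← R3 + (2/3)·R2: [0, 0, 0, 0, 0]
R4 ← R4 − (2)·R2: [0, 0, 0, 0, 0]
2 nonzero rows, so rank(M) = 2.
M has 5 columns; by rank–nullity, nullity = 5 − 2 = 3.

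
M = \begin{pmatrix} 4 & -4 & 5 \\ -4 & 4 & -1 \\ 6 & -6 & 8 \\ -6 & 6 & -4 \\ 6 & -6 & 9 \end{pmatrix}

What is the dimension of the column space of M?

Row reduce to echelon form.
R2 ← R2 + R1: [0, 0, 4]
R3 ← R3 − (3/2)·R1: [0, 0, 1/2]
R4 ← R4 + (3/2)·R1: [0, 0, 7/2]
R5 ← R5 − (3/2)·R1: [0, 0, 3/2]
R3 ← R3 − (1/8)·R2: [0, 0, 0]
R4 ← R4 − (7/8)·R2: [0, 0, 0]
R5 ← R5 − (3/8)·R2: [0, 0, 0]
Echelon form has 2 nonzero rows, so rank(M) = 2.
The column space has dimension equal to the rank: 2.

2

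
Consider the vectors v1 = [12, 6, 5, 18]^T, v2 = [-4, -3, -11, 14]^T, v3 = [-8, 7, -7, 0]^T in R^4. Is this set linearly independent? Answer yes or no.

Form the matrix with these vectors as rows and row reduce.
R2 ← R2 + (1/3)·R1: [0, -1, -28/3, 20]
R3 ← R3 + (2/3)·R1: [0, 11, -11/3, 12]
R3 ← R3 + (11)·R2: [0, 0, -319/3, 232]
3 nonzero rows, so the 3 vectors span a space of dimension 3.
Since 3 = 3, the vectors are linearly independent.

yes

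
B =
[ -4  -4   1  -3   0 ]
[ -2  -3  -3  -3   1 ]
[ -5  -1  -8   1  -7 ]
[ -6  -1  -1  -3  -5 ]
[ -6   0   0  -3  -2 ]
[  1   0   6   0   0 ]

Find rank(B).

Row reduce to echelon form.
R2 ← R2 − (1/2)·R1: [0, -1, -7/2, -3/2, 1]
R3 ← R3 − (5/4)·R1: [0, 4, -37/4, 19/4, -7]
R4 ← R4 − (3/2)·R1: [0, 5, -5/2, 3/2, -5]
R5 ← R5 − (3/2)·R1: [0, 6, -3/2, 3/2, -2]
R6 ← R6 + (1/4)·R1: [0, -1, 25/4, -3/4, 0]
R3 ← R3 + (4)·R2: [0, 0, -93/4, -5/4, -3]
R4 ← R4 + (5)·R2: [0, 0, -20, -6, 0]
R5 ← R5 + (6)·R2: [0, 0, -45/2, -15/2, 4]
R6 ← R6 − R2: [0, 0, 39/4, 3/4, -1]
R4 ← R4 − (80/93)·R3: [0, 0, 0, -458/93, 80/31]
R5 ← R5 − (30/31)·R3: [0, 0, 0, -195/31, 214/31]
R6 ← R6 + (13/31)·R3: [0, 0, 0, 7/31, -70/31]
R5 ← R5 − (585/458)·R4: [0, 0, 0, 0, 826/229]
R6 ← R6 + (21/458)·R4: [0, 0, 0, 0, -490/229]
R6 ← R6 + (35/59)·R5: [0, 0, 0, 0, 0]
Echelon form has 5 nonzero rows, so rank(B) = 5.

5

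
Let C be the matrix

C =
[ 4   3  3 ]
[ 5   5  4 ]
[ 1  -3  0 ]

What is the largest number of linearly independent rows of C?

Row reduce to echelon form.
R2 ← R2 − (5/4)·R1: [0, 5/4, 1/4]
R3 ← R3 − (1/4)·R1: [0, -15/4, -3/4]
R3 ← R3 + (3)·R2: [0, 0, 0]
Echelon form has 2 nonzero rows, so rank(C) = 2.
The rank gives the maximum number of linearly independent rows: 2.

2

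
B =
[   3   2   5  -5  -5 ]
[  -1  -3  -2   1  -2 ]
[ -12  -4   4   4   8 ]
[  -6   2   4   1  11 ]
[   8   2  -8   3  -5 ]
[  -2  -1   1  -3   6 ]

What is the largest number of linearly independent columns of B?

5

Row reduce to echelon form.
R2 ← R2 + (1/3)·R1: [0, -7/3, -1/3, -2/3, -11/3]
R3 ← R3 + (4)·R1: [0, 4, 24, -16, -12]
R4 ← R4 + (2)·R1: [0, 6, 14, -9, 1]
R5 ← R5 − (8/3)·R1: [0, -10/3, -64/3, 49/3, 25/3]
R6 ← R6 + (2/3)·R1: [0, 1/3, 13/3, -19/3, 8/3]
R3 ← R3 + (12/7)·R2: [0, 0, 164/7, -120/7, -128/7]
R4 ← R4 + (18/7)·R2: [0, 0, 92/7, -75/7, -59/7]
R5 ← R5 − (10/7)·R2: [0, 0, -146/7, 121/7, 95/7]
R6 ← R6 + (1/7)·R2: [0, 0, 30/7, -45/7, 15/7]
R4 ← R4 − (23/41)·R3: [0, 0, 0, -45/41, 75/41]
R5 ← R5 + (73/82)·R3: [0, 0, 0, 83/41, -111/41]
R6 ← R6 − (15/82)·R3: [0, 0, 0, -135/41, 225/41]
R5 ← R5 + (83/45)·R4: [0, 0, 0, 0, 2/3]
R6 ← R6 − (3)·R4: [0, 0, 0, 0, 0]
Echelon form has 5 nonzero rows, so rank(B) = 5.
The rank gives the maximum number of linearly independent columns: 5.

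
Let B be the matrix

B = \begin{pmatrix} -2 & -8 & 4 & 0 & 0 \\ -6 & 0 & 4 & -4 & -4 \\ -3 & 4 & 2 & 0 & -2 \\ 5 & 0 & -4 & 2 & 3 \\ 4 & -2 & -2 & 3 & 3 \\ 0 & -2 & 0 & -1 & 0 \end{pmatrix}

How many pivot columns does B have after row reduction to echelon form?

3

Row reduce to echelon form.
R2 ← R2 − (3)·R1: [0, 24, -8, -4, -4]
R3 ← R3 − (3/2)·R1: [0, 16, -4, 0, -2]
R4 ← R4 + (5/2)·R1: [0, -20, 6, 2, 3]
R5 ← R5 + (2)·R1: [0, -18, 6, 3, 3]
R3 ← R3 − (2/3)·R2: [0, 0, 4/3, 8/3, 2/3]
R4 ← R4 + (5/6)·R2: [0, 0, -2/3, -4/3, -1/3]
R5 ← R5 + (3/4)·R2: [0, 0, 0, 0, 0]
R6 ← R6 + (1/12)·R2: [0, 0, -2/3, -4/3, -1/3]
R4 ← R4 + (1/2)·R3: [0, 0, 0, 0, 0]
R6 ← R6 + (1/2)·R3: [0, 0, 0, 0, 0]
Echelon form has 3 nonzero rows, so rank(B) = 3.
Each nonzero row contributes one pivot column: 3 pivot columns.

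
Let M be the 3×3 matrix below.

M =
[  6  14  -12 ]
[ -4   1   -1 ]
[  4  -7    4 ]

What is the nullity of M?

0

Row reduce to echelon form.
R2 ← R2 + (2/3)·R1: [0, 31/3, -9]
R3 ← R3 − (2/3)·R1: [0, -49/3, 12]
R3 ← R3 + (49/31)·R2: [0, 0, -69/31]
3 nonzero rows, so rank(M) = 3.
M has 3 columns; by rank–nullity, nullity = 3 − 3 = 0.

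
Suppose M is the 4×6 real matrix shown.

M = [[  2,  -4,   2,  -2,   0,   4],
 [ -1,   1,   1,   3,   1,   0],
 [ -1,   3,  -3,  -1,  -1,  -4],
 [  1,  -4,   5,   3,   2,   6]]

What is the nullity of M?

Row reduce to echelon form.
R2 ← R2 + (1/2)·R1: [0, -1, 2, 2, 1, 2]
R3 ← R3 + (1/2)·R1: [0, 1, -2, -2, -1, -2]
R4 ← R4 − (1/2)·R1: [0, -2, 4, 4, 2, 4]
R3 ← R3 + R2: [0, 0, 0, 0, 0, 0]
R4 ← R4 − (2)·R2: [0, 0, 0, 0, 0, 0]
2 nonzero rows, so rank(M) = 2.
M has 6 columns; by rank–nullity, nullity = 6 − 2 = 4.

4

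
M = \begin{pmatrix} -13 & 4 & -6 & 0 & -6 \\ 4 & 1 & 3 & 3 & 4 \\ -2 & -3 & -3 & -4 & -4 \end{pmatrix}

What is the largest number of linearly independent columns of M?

Row reduce to echelon form.
R2 ← R2 + (4/13)·R1: [0, 29/13, 15/13, 3, 28/13]
R3 ← R3 − (2/13)·R1: [0, -47/13, -27/13, -4, -40/13]
R3 ← R3 + (47/29)·R2: [0, 0, -6/29, 25/29, 12/29]
Echelon form has 3 nonzero rows, so rank(M) = 3.
The rank gives the maximum number of linearly independent columns: 3.

3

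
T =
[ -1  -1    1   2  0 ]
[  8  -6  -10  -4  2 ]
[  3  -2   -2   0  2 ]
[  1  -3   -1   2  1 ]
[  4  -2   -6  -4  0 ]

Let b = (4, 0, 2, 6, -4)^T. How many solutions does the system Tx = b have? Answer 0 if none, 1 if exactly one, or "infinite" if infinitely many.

infinite

Row reduce the augmented matrix [T | b].
R2 ← R2 + (8)·R1: [0, -14, -2, 12, 2, 32]
R3 ← R3 + (3)·R1: [0, -5, 1, 6, 2, 14]
R4 ← R4 + R1: [0, -4, 0, 4, 1, 10]
R5 ← R5 + (4)·R1: [0, -6, -2, 4, 0, 12]
R3 ← R3 − (5/14)·R2: [0, 0, 12/7, 12/7, 9/7, 18/7]
R4 ← R4 − (2/7)·R2: [0, 0, 4/7, 4/7, 3/7, 6/7]
R5 ← R5 − (3/7)·R2: [0, 0, -8/7, -8/7, -6/7, -12/7]
R4 ← R4 − (1/3)·R3: [0, 0, 0, 0, 0, 0]
R5 ← R5 + (2/3)·R3: [0, 0, 0, 0, 0, 0]
The echelon form has 3 nonzero rows, and every pivot lies in the first 5 columns, so rank(T) = rank([T|b]) = 3.
The system is consistent.
rank = 3 < 5 unknowns, so there are infinitely many solutions.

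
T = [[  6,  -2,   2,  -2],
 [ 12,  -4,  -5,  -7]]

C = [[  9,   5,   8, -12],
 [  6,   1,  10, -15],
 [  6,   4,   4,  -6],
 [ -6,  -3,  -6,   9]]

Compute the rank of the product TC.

2

First compute TC:
[[ 66,  42,  48, -72],
 [ 96,  57,  78, -117]]
Now row reduce the product.
R2 ← R2 − (16/11)·R1: [0, -45/11, 90/11, -135/11]
2 nonzero rows, so rank(TC) = 2.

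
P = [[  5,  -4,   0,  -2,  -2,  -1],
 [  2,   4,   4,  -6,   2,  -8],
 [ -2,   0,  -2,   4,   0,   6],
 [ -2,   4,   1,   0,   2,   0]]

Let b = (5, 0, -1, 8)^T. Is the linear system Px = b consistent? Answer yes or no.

no

Row reduce the augmented matrix [P | b].
R2 ← R2 − (2/5)·R1: [0, 28/5, 4, -26/5, 14/5, -38/5, -2]
R3 ← R3 + (2/5)·R1: [0, -8/5, -2, 16/5, -4/5, 28/5, 1]
R4 ← R4 + (2/5)·R1: [0, 12/5, 1, -4/5, 6/5, -2/5, 10]
R3 ← R3 + (2/7)·R2: [0, 0, -6/7, 12/7, 0, 24/7, 3/7]
R4 ← R4 − (3/7)·R2: [0, 0, -5/7, 10/7, 0, 20/7, 76/7]
R4 ← R4 − (5/6)·R3: [0, 0, 0, 0, 0, 0, 21/2]
The echelon form has 4 nonzero rows; the last pivot sits in the augmented column, so rank(P) = 3 but rank([P|b]) = 4.
Since the ranks differ, the system is inconsistent.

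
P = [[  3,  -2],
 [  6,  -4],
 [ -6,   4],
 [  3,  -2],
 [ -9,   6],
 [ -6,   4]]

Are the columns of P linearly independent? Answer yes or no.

Row reduce P to echelon form.
R2 ← R2 − (2)·R1: [0, 0]
R3 ← R3 + (2)·R1: [0, 0]
R4 ← R4 − R1: [0, 0]
R5 ← R5 + (3)·R1: [0, 0]
R6 ← R6 + (2)·R1: [0, 0]
1 pivot among 2 columns.
Only 1 < 2 pivot columns, so the columns are linearly dependent.

no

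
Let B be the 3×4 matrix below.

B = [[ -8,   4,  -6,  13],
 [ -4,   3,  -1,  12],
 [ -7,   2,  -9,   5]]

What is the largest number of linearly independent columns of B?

3

Row reduce to echelon form.
R2 ← R2 − (1/2)·R1: [0, 1, 2, 11/2]
R3 ← R3 − (7/8)·R1: [0, -3/2, -15/4, -51/8]
R3 ← R3 + (3/2)·R2: [0, 0, -3/4, 15/8]
Echelon form has 3 nonzero rows, so rank(B) = 3.
The rank gives the maximum number of linearly independent columns: 3.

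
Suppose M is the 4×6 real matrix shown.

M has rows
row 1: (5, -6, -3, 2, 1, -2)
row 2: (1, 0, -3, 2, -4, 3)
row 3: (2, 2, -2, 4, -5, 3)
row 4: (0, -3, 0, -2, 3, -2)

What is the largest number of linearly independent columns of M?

3

Row reduce to echelon form.
R2 ← R2 − (1/5)·R1: [0, 6/5, -12/5, 8/5, -21/5, 17/5]
R3 ← R3 − (2/5)·R1: [0, 22/5, -4/5, 16/5, -27/5, 19/5]
R3 ← R3 − (11/3)·R2: [0, 0, 8, -8/3, 10, -26/3]
R4 ← R4 + (5/2)·R2: [0, 0, -6, 2, -15/2, 13/2]
R4 ← R4 + (3/4)·R3: [0, 0, 0, 0, 0, 0]
Echelon form has 3 nonzero rows, so rank(M) = 3.
The rank gives the maximum number of linearly independent columns: 3.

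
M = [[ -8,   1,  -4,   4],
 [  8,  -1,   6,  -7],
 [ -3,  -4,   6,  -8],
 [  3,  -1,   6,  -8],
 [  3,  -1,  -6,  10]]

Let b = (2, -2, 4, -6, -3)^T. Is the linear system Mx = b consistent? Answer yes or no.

no

Row reduce the augmented matrix [M | b].
R2 ← R2 + R1: [0, 0, 2, -3, 0]
R3 ← R3 − (3/8)·R1: [0, -35/8, 15/2, -19/2, 13/4]
R4 ← R4 + (3/8)·R1: [0, -5/8, 9/2, -13/2, -21/4]
R5 ← R5 + (3/8)·R1: [0, -5/8, -15/2, 23/2, -9/4]
Swap R2 ↔ R3
R4 ← R4 − (1/7)·R2: [0, 0, 24/7, -36/7, -40/7]
R5 ← R5 − (1/7)·R2: [0, 0, -60/7, 90/7, -19/7]
R4 ← R4 − (12/7)·R3: [0, 0, 0, 0, -40/7]
R5 ← R5 + (30/7)·R3: [0, 0, 0, 0, -19/7]
R5 ← R5 − (19/40)·R4: [0, 0, 0, 0, 0]
The echelon form has 4 nonzero rows; the last pivot sits in the augmented column, so rank(M) = 3 but rank([M|b]) = 4.
Since the ranks differ, the system is inconsistent.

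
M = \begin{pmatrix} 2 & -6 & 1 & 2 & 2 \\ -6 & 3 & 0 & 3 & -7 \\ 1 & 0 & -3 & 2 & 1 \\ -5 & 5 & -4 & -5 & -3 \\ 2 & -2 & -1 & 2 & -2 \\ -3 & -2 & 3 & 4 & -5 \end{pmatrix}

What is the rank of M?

5

Row reduce to echelon form.
R2 ← R2 + (3)·R1: [0, -15, 3, 9, -1]
R3 ← R3 − (1/2)·R1: [0, 3, -7/2, 1, 0]
R4 ← R4 + (5/2)·R1: [0, -10, -3/2, 0, 2]
R5 ← R5 − R1: [0, 4, -2, 0, -4]
R6 ← R6 + (3/2)·R1: [0, -11, 9/2, 7, -2]
R3 ← R3 + (1/5)·R2: [0, 0, -29/10, 14/5, -1/5]
R4 ← R4 − (2/3)·R2: [0, 0, -7/2, -6, 8/3]
R5 ← R5 + (4/15)·R2: [0, 0, -6/5, 12/5, -64/15]
R6 ← R6 − (11/15)·R2: [0, 0, 23/10, 2/5, -19/15]
R4 ← R4 − (35/29)·R3: [0, 0, 0, -272/29, 253/87]
R5 ← R5 − (12/29)·R3: [0, 0, 0, 36/29, -364/87]
R6 ← R6 + (23/29)·R3: [0, 0, 0, 76/29, -124/87]
R5 ← R5 + (9/68)·R4: [0, 0, 0, 0, -775/204]
R6 ← R6 + (19/68)·R4: [0, 0, 0, 0, -125/204]
R6 ← R6 − (5/31)·R5: [0, 0, 0, 0, 0]
Echelon form has 5 nonzero rows, so rank(M) = 5.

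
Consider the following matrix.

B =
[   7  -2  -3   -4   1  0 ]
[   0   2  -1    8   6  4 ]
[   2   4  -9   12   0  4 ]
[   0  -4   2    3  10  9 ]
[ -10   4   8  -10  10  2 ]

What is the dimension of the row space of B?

Row reduce to echelon form.
R3 ← R3 − (2/7)·R1: [0, 32/7, -57/7, 92/7, -2/7, 4]
R5 ← R5 + (10/7)·R1: [0, 8/7, 26/7, -110/7, 80/7, 2]
R3 ← R3 − (16/7)·R2: [0, 0, -41/7, -36/7, -14, -36/7]
R4 ← R4 + (2)·R2: [0, 0, 0, 19, 22, 17]
R5 ← R5 − (4/7)·R2: [0, 0, 30/7, -142/7, 8, -2/7]
R5 ← R5 + (30/41)·R3: [0, 0, 0, -986/41, -92/41, -166/41]
R5 ← R5 + (986/779)·R4: [0, 0, 0, 0, 19944/779, 13608/779]
Echelon form has 5 nonzero rows, so rank(B) = 5.
The row space has dimension equal to the rank: 5.

5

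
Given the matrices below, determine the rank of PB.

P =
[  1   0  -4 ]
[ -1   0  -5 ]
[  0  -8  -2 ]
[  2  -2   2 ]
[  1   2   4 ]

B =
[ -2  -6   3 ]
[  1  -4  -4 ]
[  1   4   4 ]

3

First compute PB:
[[ -6, -22, -13],
 [ -3, -14, -23],
 [-10,  24,  24],
 [ -4,   4,  22],
 [  4,   2,  11]]
Now row reduce the product.
R2 ← R2 − (1/2)·R1: [0, -3, -33/2]
R3 ← R3 − (5/3)·R1: [0, 182/3, 137/3]
R4 ← R4 − (2/3)·R1: [0, 56/3, 92/3]
R5 ← R5 + (2/3)·R1: [0, -38/3, 7/3]
R3 ← R3 + (182/9)·R2: [0, 0, -288]
R4 ← R4 + (56/9)·R2: [0, 0, -72]
R5 ← R5 − (38/9)·R2: [0, 0, 72]
R4 ← R4 − (1/4)·R3: [0, 0, 0]
R5 ← R5 + (1/4)·R3: [0, 0, 0]
3 nonzero rows, so rank(PB) = 3.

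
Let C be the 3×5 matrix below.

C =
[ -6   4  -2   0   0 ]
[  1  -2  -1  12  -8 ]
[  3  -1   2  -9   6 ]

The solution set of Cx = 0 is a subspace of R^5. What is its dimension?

3

Row reduce to echelon form.
R2 ← R2 + (1/6)·R1: [0, -4/3, -4/3, 12, -8]
R3 ← R3 + (1/2)·R1: [0, 1, 1, -9, 6]
R3 ← R3 + (3/4)·R2: [0, 0, 0, 0, 0]
2 nonzero rows, so rank(C) = 2.
C has 5 columns; by rank–nullity, nullity = 5 − 2 = 3.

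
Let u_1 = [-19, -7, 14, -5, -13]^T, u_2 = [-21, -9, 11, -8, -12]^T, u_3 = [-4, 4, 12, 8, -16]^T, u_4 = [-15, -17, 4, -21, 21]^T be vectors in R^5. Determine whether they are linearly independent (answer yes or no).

Form the matrix with these vectors as rows and row reduce.
R2 ← R2 − (21/19)·R1: [0, -24/19, -85/19, -47/19, 45/19]
R3 ← R3 − (4/19)·R1: [0, 104/19, 172/19, 172/19, -252/19]
R4 ← R4 − (15/19)·R1: [0, -218/19, -134/19, -324/19, 594/19]
R3 ← R3 + (13/3)·R2: [0, 0, -31/3, -5/3, -3]
R4 ← R4 − (109/12)·R2: [0, 0, 403/12, 65/12, 39/4]
R4 ← R4 + (13/4)·R3: [0, 0, 0, 0, 0]
3 nonzero rows, so the 4 vectors span a space of dimension 3.
Since 3 < 4, the vectors are linearly dependent.

no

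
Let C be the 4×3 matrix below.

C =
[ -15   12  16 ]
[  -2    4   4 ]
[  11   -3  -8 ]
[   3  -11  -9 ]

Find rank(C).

Row reduce to echelon form.
R2 ← R2 − (2/15)·R1: [0, 12/5, 28/15]
R3 ← R3 + (11/15)·R1: [0, 29/5, 56/15]
R4 ← R4 + (1/5)·R1: [0, -43/5, -29/5]
R3 ← R3 − (29/12)·R2: [0, 0, -7/9]
R4 ← R4 + (43/12)·R2: [0, 0, 8/9]
R4 ← R4 + (8/7)·R3: [0, 0, 0]
Echelon form has 3 nonzero rows, so rank(C) = 3.

3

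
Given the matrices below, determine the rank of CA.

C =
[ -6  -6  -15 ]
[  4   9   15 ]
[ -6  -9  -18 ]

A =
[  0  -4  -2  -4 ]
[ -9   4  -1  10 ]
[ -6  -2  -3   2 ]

2

First compute CA:
[[144,  30,  63, -66],
 [-171, -10, -62, 104],
 [189,  24,  75, -102]]
Now row reduce the product.
R2 ← R2 + (19/16)·R1: [0, 205/8, 205/16, 205/8]
R3 ← R3 − (21/16)·R1: [0, -123/8, -123/16, -123/8]
R3 ← R3 + (3/5)·R2: [0, 0, 0, 0]
2 nonzero rows, so rank(CA) = 2.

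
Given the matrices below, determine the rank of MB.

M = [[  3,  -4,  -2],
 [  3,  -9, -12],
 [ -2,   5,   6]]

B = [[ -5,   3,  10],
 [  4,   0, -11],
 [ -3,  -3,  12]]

First compute MB:
[[-25,  15,  50],
 [-15,  45, -15],
 [ 12, -24,  -3]]
Now row reduce the product.
R2 ← R2 − (3/5)·R1: [0, 36, -45]
R3 ← R3 + (12/25)·R1: [0, -84/5, 21]
R3 ← R3 + (7/15)·R2: [0, 0, 0]
2 nonzero rows, so rank(MB) = 2.

2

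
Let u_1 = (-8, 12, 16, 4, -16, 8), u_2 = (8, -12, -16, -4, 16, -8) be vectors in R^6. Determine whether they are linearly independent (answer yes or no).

Form the matrix with these vectors as rows and row reduce.
R2 ← R2 + R1: [0, 0, 0, 0, 0, 0]
1 nonzero row, so the 2 vectors span a space of dimension 1.
Since 1 < 2, the vectors are linearly dependent.

no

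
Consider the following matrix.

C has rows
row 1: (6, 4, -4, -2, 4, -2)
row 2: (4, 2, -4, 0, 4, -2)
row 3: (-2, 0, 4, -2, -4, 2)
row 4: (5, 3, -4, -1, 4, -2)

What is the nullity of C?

4

Row reduce to echelon form.
R2 ← R2 − (2/3)·R1: [0, -2/3, -4/3, 4/3, 4/3, -2/3]
R3 ← R3 + (1/3)·R1: [0, 4/3, 8/3, -8/3, -8/3, 4/3]
R4 ← R4 − (5/6)·R1: [0, -1/3, -2/3, 2/3, 2/3, -1/3]
R3 ← R3 + (2)·R2: [0, 0, 0, 0, 0, 0]
R4 ← R4 − (1/2)·R2: [0, 0, 0, 0, 0, 0]
2 nonzero rows, so rank(C) = 2.
C has 6 columns; by rank–nullity, nullity = 6 − 2 = 4.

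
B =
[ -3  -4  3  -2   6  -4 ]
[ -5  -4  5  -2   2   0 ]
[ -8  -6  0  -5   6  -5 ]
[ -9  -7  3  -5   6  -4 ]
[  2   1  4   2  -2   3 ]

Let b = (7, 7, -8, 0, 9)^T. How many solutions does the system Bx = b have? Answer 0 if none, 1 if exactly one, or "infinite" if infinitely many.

0

Row reduce the augmented matrix [B | b].
R2 ← R2 − (5/3)·R1: [0, 8/3, 0, 4/3, -8, 20/3, -14/3]
R3 ← R3 − (8/3)·R1: [0, 14/3, -8, 1/3, -10, 17/3, -80/3]
R4 ← R4 − (3)·R1: [0, 5, -6, 1, -12, 8, -21]
R5 ← R5 + (2/3)·R1: [0, -5/3, 6, 2/3, 2, 1/3, 41/3]
R3 ← R3 − (7/4)·R2: [0, 0, -8, -2, 4, -6, -37/2]
R4 ← R4 − (15/8)·R2: [0, 0, -6, -3/2, 3, -9/2, -49/4]
R5 ← R5 + (5/8)·R2: [0, 0, 6, 3/2, -3, 9/2, 43/4]
R4 ← R4 − (3/4)·R3: [0, 0, 0, 0, 0, 0, 13/8]
R5 ← R5 + (3/4)·R3: [0, 0, 0, 0, 0, 0, -25/8]
R5 ← R5 + (25/13)·R4: [0, 0, 0, 0, 0, 0, 0]
The echelon form has 4 nonzero rows; the last pivot sits in the augmented column, so rank(B) = 3 but rank([B|b]) = 4.
Since the ranks differ, the system is inconsistent.
It has no solutions.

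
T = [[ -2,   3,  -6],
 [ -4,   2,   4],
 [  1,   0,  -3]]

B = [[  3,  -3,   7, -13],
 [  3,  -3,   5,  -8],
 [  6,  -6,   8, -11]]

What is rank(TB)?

First compute TB:
[[-33,  33, -47,  68],
 [ 18, -18,  14,  -8],
 [-15,  15, -17,  20]]
Now row reduce the product.
R2 ← R2 + (6/11)·R1: [0, 0, -128/11, 320/11]
R3 ← R3 − (5/11)·R1: [0, 0, 48/11, -120/11]
R3 ← R3 + (3/8)·R2: [0, 0, 0, 0]
2 nonzero rows, so rank(TB) = 2.

2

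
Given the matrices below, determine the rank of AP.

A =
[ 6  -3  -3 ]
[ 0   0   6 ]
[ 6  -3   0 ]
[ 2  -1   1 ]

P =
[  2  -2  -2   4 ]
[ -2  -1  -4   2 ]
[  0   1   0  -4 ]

First compute AP:
[[ 18, -12,   0,  30],
 [  0,   6,   0, -24],
 [ 18,  -9,   0,  18],
 [  6,  -2,   0,   2]]
Now row reduce the product.
R3 ← R3 − R1: [0, 3, 0, -12]
R4 ← R4 − (1/3)·R1: [0, 2, 0, -8]
R3 ← R3 − (1/2)·R2: [0, 0, 0, 0]
R4 ← R4 − (1/3)·R2: [0, 0, 0, 0]
2 nonzero rows, so rank(AP) = 2.

2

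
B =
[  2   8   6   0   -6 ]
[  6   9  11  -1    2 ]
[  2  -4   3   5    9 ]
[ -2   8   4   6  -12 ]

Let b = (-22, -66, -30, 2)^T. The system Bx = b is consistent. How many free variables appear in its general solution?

1

Row reduce the augmented matrix [B | b].
R2 ← R2 − (3)·R1: [0, -15, -7, -1, 20, 0]
R3 ← R3 − R1: [0, -12, -3, 5, 15, -8]
R4 ← R4 + R1: [0, 16, 10, 6, -18, -20]
R3 ← R3 − (4/5)·R2: [0, 0, 13/5, 29/5, -1, -8]
R4 ← R4 + (16/15)·R2: [0, 0, 38/15, 74/15, 10/3, -20]
R4 ← R4 − (38/39)·R3: [0, 0, 0, -28/39, 56/13, -476/39]
The echelon form has 4 nonzero rows, and every pivot lies in the first 5 columns, so rank(B) = rank([B|b]) = 4.
The system is consistent.
Free variables = (unknowns) − (rank) = 5 − 4 = 1.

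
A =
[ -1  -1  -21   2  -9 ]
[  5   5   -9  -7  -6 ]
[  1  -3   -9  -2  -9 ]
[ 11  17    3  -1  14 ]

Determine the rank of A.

Row reduce to echelon form.
R2 ← R2 + (5)·R1: [0, 0, -114, 3, -51]
R3 ← R3 + R1: [0, -4, -30, 0, -18]
R4 ← R4 + (11)·R1: [0, 6, -228, 21, -85]
Swap R2 ↔ R3
R4 ← R4 + (3/2)·R2: [0, 0, -273, 21, -112]
R4 ← R4 − (91/38)·R3: [0, 0, 0, 525/38, 385/38]
Echelon form has 4 nonzero rows, so rank(A) = 4.

4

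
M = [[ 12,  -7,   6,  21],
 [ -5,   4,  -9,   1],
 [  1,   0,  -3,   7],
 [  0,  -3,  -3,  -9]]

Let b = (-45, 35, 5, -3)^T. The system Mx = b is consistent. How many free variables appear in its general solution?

1

Row reduce the augmented matrix [M | b].
R2 ← R2 + (5/12)·R1: [0, 13/12, -13/2, 39/4, 65/4]
R3 ← R3 − (1/12)·R1: [0, 7/12, -7/2, 21/4, 35/4]
R3 ← R3 − (7/13)·R2: [0, 0, 0, 0, 0]
R4 ← R4 + (36/13)·R2: [0, 0, -21, 18, 42]
Swap R3 ↔ R4
The echelon form has 3 nonzero rows, and every pivot lies in the first 4 columns, so rank(M) = rank([M|b]) = 3.
The system is consistent.
Free variables = (unknowns) − (rank) = 4 − 3 = 1.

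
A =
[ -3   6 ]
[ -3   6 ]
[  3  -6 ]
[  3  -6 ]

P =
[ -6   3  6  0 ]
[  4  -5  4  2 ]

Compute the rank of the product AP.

First compute AP:
[[ 42, -39,   6,  12],
 [ 42, -39,   6,  12],
 [-42,  39,  -6, -12],
 [-42,  39,  -6, -12]]
Now row reduce the product.
R2 ← R2 − R1: [0, 0, 0, 0]
R3 ← R3 + R1: [0, 0, 0, 0]
R4 ← R4 + R1: [0, 0, 0, 0]
1 nonzero row, so rank(AP) = 1.

1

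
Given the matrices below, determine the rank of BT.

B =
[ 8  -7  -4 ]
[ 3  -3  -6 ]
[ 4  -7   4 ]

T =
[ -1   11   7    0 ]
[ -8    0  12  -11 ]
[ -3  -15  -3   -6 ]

2

First compute BT:
[[ 60, 148, -16, 101],
 [ 39, 123,   3,  69],
 [ 40, -16, -68,  53]]
Now row reduce the product.
R2 ← R2 − (13/20)·R1: [0, 134/5, 67/5, 67/20]
R3 ← R3 − (2/3)·R1: [0, -344/3, -172/3, -43/3]
R3 ← R3 + (860/201)·R2: [0, 0, 0, 0]
2 nonzero rows, so rank(BT) = 2.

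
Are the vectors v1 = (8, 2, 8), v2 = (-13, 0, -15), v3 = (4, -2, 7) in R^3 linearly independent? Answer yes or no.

yes

Form the matrix with these vectors as rows and row reduce.
R2 ← R2 + (13/8)·R1: [0, 13/4, -2]
R3 ← R3 − (1/2)·R1: [0, -3, 3]
R3 ← R3 + (12/13)·R2: [0, 0, 15/13]
3 nonzero rows, so the 3 vectors span a space of dimension 3.
Since 3 = 3, the vectors are linearly independent.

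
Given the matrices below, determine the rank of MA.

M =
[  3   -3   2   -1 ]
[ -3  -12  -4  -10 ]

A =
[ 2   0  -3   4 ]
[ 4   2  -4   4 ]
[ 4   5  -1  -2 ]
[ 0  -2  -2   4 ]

2

First compute MA:
[[  2,   6,   3,  -8],
 [-70, -24,  81, -92]]
Now row reduce the product.
R2 ← R2 + (35)·R1: [0, 186, 186, -372]
2 nonzero rows, so rank(MA) = 2.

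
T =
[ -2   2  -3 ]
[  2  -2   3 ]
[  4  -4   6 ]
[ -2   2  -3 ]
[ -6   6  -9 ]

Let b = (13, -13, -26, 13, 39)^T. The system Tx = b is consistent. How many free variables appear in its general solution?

Row reduce the augmented matrix [T | b].
R2 ← R2 + R1: [0, 0, 0, 0]
R3 ← R3 + (2)·R1: [0, 0, 0, 0]
R4 ← R4 − R1: [0, 0, 0, 0]
R5 ← R5 − (3)·R1: [0, 0, 0, 0]
The echelon form has 1 nonzero rows, and every pivot lies in the first 3 columns, so rank(T) = rank([T|b]) = 1.
The system is consistent.
Free variables = (unknowns) − (rank) = 3 − 1 = 2.

2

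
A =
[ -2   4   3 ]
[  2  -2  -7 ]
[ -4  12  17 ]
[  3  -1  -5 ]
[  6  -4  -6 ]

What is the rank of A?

3

Row reduce to echelon form.
R2 ← R2 + R1: [0, 2, -4]
R3 ← R3 − (2)·R1: [0, 4, 11]
R4 ← R4 + (3/2)·R1: [0, 5, -1/2]
R5 ← R5 + (3)·R1: [0, 8, 3]
R3 ← R3 − (2)·R2: [0, 0, 19]
R4 ← R4 − (5/2)·R2: [0, 0, 19/2]
R5 ← R5 − (4)·R2: [0, 0, 19]
R4 ← R4 − (1/2)·R3: [0, 0, 0]
R5 ← R5 − R3: [0, 0, 0]
Echelon form has 3 nonzero rows, so rank(A) = 3.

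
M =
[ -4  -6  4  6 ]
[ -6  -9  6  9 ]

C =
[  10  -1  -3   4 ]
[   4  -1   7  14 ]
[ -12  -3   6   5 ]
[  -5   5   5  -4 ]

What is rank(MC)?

First compute MC:
[[-142,  28,  24, -104],
 [-213,  42,  36, -156]]
Now row reduce the product.
R2 ← R2 − (3/2)·R1: [0, 0, 0, 0]
1 nonzero row, so rank(MC) = 1.

1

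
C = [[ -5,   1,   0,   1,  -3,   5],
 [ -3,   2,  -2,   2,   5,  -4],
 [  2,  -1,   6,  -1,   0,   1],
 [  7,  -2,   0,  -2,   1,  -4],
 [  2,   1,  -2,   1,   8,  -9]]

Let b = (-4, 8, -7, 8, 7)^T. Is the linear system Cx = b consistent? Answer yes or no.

Row reduce the augmented matrix [C | b].
R2 ← R2 − (3/5)·R1: [0, 7/5, -2, 7/5, 34/5, -7, 52/5]
R3 ← R3 + (2/5)·R1: [0, -3/5, 6, -3/5, -6/5, 3, -43/5]
R4 ← R4 + (7/5)·R1: [0, -3/5, 0, -3/5, -16/5, 3, 12/5]
R5 ← R5 + (2/5)·R1: [0, 7/5, -2, 7/5, 34/5, -7, 27/5]
R3 ← R3 + (3/7)·R2: [0, 0, 36/7, 0, 12/7, 0, -29/7]
R4 ← R4 + (3/7)·R2: [0, 0, -6/7, 0, -2/7, 0, 48/7]
R5 ← R5 − R2: [0, 0, 0, 0, 0, 0, -5]
R4 ← R4 + (1/6)·R3: [0, 0, 0, 0, 0, 0, 37/6]
R5 ← R5 + (30/37)·R4: [0, 0, 0, 0, 0, 0, 0]
The echelon form has 4 nonzero rows; the last pivot sits in the augmented column, so rank(C) = 3 but rank([C|b]) = 4.
Since the ranks differ, the system is inconsistent.

no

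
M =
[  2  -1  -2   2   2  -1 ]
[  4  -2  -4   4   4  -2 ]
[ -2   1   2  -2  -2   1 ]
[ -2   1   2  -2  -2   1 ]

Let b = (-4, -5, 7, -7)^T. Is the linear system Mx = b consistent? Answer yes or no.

no

Row reduce the augmented matrix [M | b].
R2 ← R2 − (2)·R1: [0, 0, 0, 0, 0, 0, 3]
R3 ← R3 + R1: [0, 0, 0, 0, 0, 0, 3]
R4 ← R4 + R1: [0, 0, 0, 0, 0, 0, -11]
R3 ← R3 − R2: [0, 0, 0, 0, 0, 0, 0]
R4 ← R4 + (11/3)·R2: [0, 0, 0, 0, 0, 0, 0]
The echelon form has 2 nonzero rows; the last pivot sits in the augmented column, so rank(M) = 1 but rank([M|b]) = 2.
Since the ranks differ, the system is inconsistent.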